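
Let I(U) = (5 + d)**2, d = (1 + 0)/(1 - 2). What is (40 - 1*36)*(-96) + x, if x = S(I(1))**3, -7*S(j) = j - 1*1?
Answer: -135087/343 ≈ -393.84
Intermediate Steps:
d = -1 (d = 1/(-1) = 1*(-1) = -1)
I(U) = 16 (I(U) = (5 - 1)**2 = 4**2 = 16)
S(j) = 1/7 - j/7 (S(j) = -(j - 1*1)/7 = -(j - 1)/7 = -(-1 + j)/7 = 1/7 - j/7)
x = -3375/343 (x = (1/7 - 1/7*16)**3 = (1/7 - 16/7)**3 = (-15/7)**3 = -3375/343 ≈ -9.8396)
(40 - 1*36)*(-96) + x = (40 - 1*36)*(-96) - 3375/343 = (40 - 36)*(-96) - 3375/343 = 4*(-96) - 3375/343 = -384 - 3375/343 = -135087/343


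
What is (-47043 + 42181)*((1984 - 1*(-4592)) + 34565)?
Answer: -200027542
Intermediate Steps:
(-47043 + 42181)*((1984 - 1*(-4592)) + 34565) = -4862*((1984 + 4592) + 34565) = -4862*(6576 + 34565) = -4862*41141 = -200027542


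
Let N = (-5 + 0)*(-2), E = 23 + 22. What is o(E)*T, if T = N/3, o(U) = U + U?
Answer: 300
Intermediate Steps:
E = 45
N = 10 (N = -5*(-2) = 10)
o(U) = 2*U
T = 10/3 ≈ 3.3333
o(E)*T = (2*45)*(10/3) = 90*(10/3) = 300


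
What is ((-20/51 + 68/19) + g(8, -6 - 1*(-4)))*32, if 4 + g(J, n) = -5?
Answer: -180256/969 ≈ -186.02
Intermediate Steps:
g(J, n) = -9 (g(J, n) = -4 - 5 = -9)
((-20/51 + 68/19) + g(8, -6 - 1*(-4)))*32 = ((-20/51 + 68/19) - 9)*32 = (3088/969 - 9)*32 = -5633/969*32 = -180256/969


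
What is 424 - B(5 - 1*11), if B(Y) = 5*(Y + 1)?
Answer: 449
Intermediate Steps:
B(Y) = 5 + 5*Y (B(Y) = 5*(1 + Y) = 5 + 5*Y)
424 - B(5 - 1*11) = 424 - (5 + 5*(5 - 1*11)) = 424 - (5 + 5*(5 - 11)) = 424 - (5 + 5*(-6)) = 424 - (5 - 30) = 424 - 1*(-25) = 424 + 25 = 449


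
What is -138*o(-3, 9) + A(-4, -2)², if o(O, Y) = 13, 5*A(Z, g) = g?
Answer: -44846/25 ≈ -1793.8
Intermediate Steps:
A(Z, g) = g/5
-138*o(-3, 9) + A(-4, -2)² = -138*13 + ((⅕)*(-2))² = -1794 + (-⅖)² = -1794 + 4/25 = -44846/25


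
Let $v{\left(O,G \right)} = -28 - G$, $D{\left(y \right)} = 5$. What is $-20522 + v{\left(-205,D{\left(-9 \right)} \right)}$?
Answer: $-20555$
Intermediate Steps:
$-20522 + v{\left(-205,D{\left(-9 \right)} \right)} = -20522 - 33 = -20555$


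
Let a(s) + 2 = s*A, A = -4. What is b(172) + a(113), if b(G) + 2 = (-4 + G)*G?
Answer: 28440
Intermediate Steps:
a(s) = -2 - 4*s (a(s) = -2 + s*(-4) = -2 - 4*s)
b(G) = -2 + G*(-4 + G) (b(G) = -2 + (-4 + G)*G = -2 + G*(-4 + G))
b(172) + a(113) = (-2 + 172² - 4*172) + (-2 - 4*113) = (-2 + 29584 - 688) + (-2 - 452) = 28894 - 454 = 28440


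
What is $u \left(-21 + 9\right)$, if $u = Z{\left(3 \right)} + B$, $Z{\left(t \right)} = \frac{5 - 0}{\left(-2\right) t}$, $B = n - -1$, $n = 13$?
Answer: $-158$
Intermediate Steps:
$B = 14$ ($B = 13 - -1 = 13 + 1 = 14$)
$Z{\left(t \right)} = - \frac{5}{2 t}$ ($Z{\left(t \right)} = \left(5 + 0\right) \left(- \frac{1}{2 t}\right) = 5 \left(- \frac{1}{2 t}\right) = - \frac{5}{2 t}$)
$u = \frac{79}{6}$ ($u = - \frac{5}{2 \cdot 3} + 14 = \left(- \frac{5}{2}\right) \frac{1}{3} + 14 = - \frac{5}{6} + 14 = \frac{79}{6} \approx 13.167$)
$u \left(-21 + 9\right) = \frac{79 \left(-21 + 9\right)}{6} = \frac{79}{6} \left(-12\right) = -158$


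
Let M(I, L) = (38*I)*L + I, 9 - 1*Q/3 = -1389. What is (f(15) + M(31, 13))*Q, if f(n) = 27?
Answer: 64470168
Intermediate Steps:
Q = 4194 (Q = 27 - 3*(-1389) = 27 + 4167 = 4194)
M(I, L) = I + 38*I*L (M(I, L) = 38*I*L + I = I + 38*I*L)
(f(15) + M(31, 13))*Q = (27 + 31*(1 + 38*13))*4194 = (27 + 31*(1 + 494))*4194 = (27 + 31*495)*4194 = (27 + 15345)*4194 = 15372*4194 = 64470168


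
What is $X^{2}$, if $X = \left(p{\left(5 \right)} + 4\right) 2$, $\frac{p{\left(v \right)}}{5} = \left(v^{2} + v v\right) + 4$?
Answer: $300304$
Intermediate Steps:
$p{\left(v \right)} = 20 + 10 v^{2}$ ($p{\left(v \right)} = 5 \left(\left(v^{2} + v v\right) + 4\right) = 5 \left(\left(v^{2} + v^{2}\right) + 4\right) = 5 \left(2 v^{2} + 4\right) = 5 \left(4 + 2 v^{2}\right) = 20 + 10 v^{2}$)
$X = 548$ ($X = \left(\left(20 + 10 \cdot 5^{2}\right) + 4\right) 2 = \left(\left(20 + 10 \cdot 25\right) + 4\right) 2 = \left(\left(20 + 250\right) + 4\right) 2 = \left(270 + 4\right) 2 = 274 \cdot 2 = 548$)
$X^{2} = 548^{2} = 300304$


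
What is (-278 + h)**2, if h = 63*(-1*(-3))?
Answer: 7921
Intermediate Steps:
h = 189 (h = 63*3 = 189)
(-278 + h)**2 = (-278 + 189)**2 = (-89)**2 = 7921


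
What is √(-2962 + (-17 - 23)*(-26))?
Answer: 31*I*√2 ≈ 43.841*I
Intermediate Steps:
√(-2962 + (-17 - 23)*(-26)) = √(-2962 - 40*(-26)) = √(-2962 + 1040) = √(-1922) = 31*I*√2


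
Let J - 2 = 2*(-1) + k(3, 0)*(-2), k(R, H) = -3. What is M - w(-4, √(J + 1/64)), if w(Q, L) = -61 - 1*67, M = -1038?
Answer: -910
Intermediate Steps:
J = 6 (J = 2 + (2*(-1) - 3*(-2)) = 2 + (-2 + 6) = 2 + 4 = 6)
w(Q, L) = -128 (w(Q, L) = -61 - 67 = -128)
M - w(-4, √(J + 1/64)) = -1038 - 1*(-128) = -1038 + 128 = -910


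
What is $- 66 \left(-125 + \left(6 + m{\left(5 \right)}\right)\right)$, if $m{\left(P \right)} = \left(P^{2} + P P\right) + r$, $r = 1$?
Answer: $4488$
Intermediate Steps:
$m{\left(P \right)} = 1 + 2 P^{2}$ ($m{\left(P \right)} = \left(P^{2} + P P\right) + 1 = \left(P^{2} + P^{2}\right) + 1 = 2 P^{2} + 1 = 1 + 2 P^{2}$)
$- 66 \left(-125 + \left(6 + m{\left(5 \right)}\right)\right) = - 66 \left(-125 + \left(6 + \left(1 + 2 \cdot 5^{2}\right)\right)\right) = - 66 \left(-125 + \left(6 + \left(1 + 2 \cdot 25\right)\right)\right) = - 66 \left(-125 + \left(6 + \left(1 + 50\right)\right)\right) = - 66 \left(-125 + \left(6 + 51\right)\right) = - 66 \left(-125 + 57\right) = \left(-66\right) \left(-68\right) = 4488$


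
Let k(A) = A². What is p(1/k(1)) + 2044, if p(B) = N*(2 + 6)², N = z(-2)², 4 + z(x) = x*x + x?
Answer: 2300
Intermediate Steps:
z(x) = -4 + x + x² (z(x) = -4 + (x*x + x) = -4 + (x² + x) = -4 + (x + x²) = -4 + x + x²)
N = 4 (N = (-4 - 2 + (-2)²)² = (-4 - 2 + 4)² = (-2)² = 4)
p(B) = 256 (p(B) = 4*(2 + 6)² = 4*8² = 4*64 = 256)
p(1/k(1)) + 2044 = 256 + 2044 = 2300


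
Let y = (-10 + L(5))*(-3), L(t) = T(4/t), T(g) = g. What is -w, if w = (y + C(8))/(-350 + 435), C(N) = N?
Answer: -178/425 ≈ -0.41882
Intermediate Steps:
L(t) = 4/t
y = 138/5 (y = (-10 + 4/5)*(-3) = (-10 + 4*(⅕))*(-3) = (-10 + ⅘)*(-3) = -46/5*(-3) = 138/5 ≈ 27.600)
w = 178/425 (w = (138/5 + 8)/(-350 + 435) = (178/5)/85 = (178/5)*(1/85) = 178/425 ≈ 0.41882)
-w = -1*178/425 = -178/425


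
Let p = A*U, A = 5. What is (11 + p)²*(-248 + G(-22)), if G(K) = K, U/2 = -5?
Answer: -410670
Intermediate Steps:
U = -10 (U = 2*(-5) = -10)
p = -50 (p = 5*(-10) = -50)
(11 + p)²*(-248 + G(-22)) = (11 - 50)²*(-248 - 22) = (-39)²*(-270) = 1521*(-270) = -410670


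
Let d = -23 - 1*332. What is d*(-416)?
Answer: 147680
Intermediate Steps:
d = -355 (d = -23 - 332 = -355)
d*(-416) = -355*(-416) = 147680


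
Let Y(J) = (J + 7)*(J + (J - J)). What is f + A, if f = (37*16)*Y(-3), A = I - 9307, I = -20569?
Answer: -36980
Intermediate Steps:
A = -29876 (A = -20569 - 9307 = -29876)
Y(J) = J*(7 + J) (Y(J) = (7 + J)*(J + 0) = (7 + J)*J = J*(7 + J))
f = -7104 (f = (37*16)*(-3*(7 - 3)) = 592*(-3*4) = 592*(-12) = -7104)
f + A = -7104 - 29876 = -36980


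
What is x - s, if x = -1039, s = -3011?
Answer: 1972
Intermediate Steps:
x - s = -1039 - 1*(-3011) = -1039 + 3011 = 1972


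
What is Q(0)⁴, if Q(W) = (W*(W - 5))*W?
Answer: 0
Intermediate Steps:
Q(W) = W²*(-5 + W) (Q(W) = (W*(-5 + W))*W = W²*(-5 + W))
Q(0)⁴ = (0²*(-5 + 0))⁴ = (0*(-5))⁴ = 0⁴ = 0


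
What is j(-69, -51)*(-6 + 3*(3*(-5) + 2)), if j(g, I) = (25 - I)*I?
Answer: 174420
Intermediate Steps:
j(g, I) = I*(25 - I)
j(-69, -51)*(-6 + 3*(3*(-5) + 2)) = (-51*(25 - 1*(-51)))*(-6 + 3*(3*(-5) + 2)) = (-51*(25 + 51))*(-6 + 3*(-15 + 2)) = (-51*76)*(-6 + 3*(-13)) = -3876*(-6 - 39) = -3876*(-45) = 174420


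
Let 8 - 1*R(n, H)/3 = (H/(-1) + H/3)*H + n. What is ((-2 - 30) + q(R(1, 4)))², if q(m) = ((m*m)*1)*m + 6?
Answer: 22156620201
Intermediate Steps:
R(n, H) = 24 - 3*n + 2*H² (R(n, H) = 24 - 3*((H/(-1) + H/3)*H + n) = 24 - 3*((H*(-1) + H*(⅓))*H + n) = 24 - 3*((-H + H/3)*H + n) = 24 - 3*((-2*H/3)*H + n) = 24 - 3*(-2*H²/3 + n) = 24 - 3*(n - 2*H²/3) = 24 + (-3*n + 2*H²) = 24 - 3*n + 2*H²)
q(m) = 6 + m³ (q(m) = (m²*1)*m + 6 = m²*m + 6 = m³ + 6 = 6 + m³)
((-2 - 30) + q(R(1, 4)))² = ((-2 - 30) + (6 + (24 - 3*1 + 2*4²)³))² = (-32 + (6 + (24 - 3 + 2*16)³))² = (-32 + (6 + (24 - 3 + 32)³))² = (-32 + (6 + 53³))² = (-32 + (6 + 148877))² = (-32 + 148883)² = 148851² = 22156620201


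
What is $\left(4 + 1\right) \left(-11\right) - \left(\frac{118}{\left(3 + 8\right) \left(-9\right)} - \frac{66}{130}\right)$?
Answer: $- \frac{342988}{6435} \approx -53.3$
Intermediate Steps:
$\left(4 + 1\right) \left(-11\right) - \left(\frac{118}{\left(3 + 8\right) \left(-9\right)} - \frac{66}{130}\right) = 5 \left(-11\right) - \left(\frac{118}{11 \left(-9\right)} - \frac{33}{65}\right) = -55 - \left(\frac{118}{-99} - \frac{33}{65}\right) = -55 - \left(118 \left(- \frac{1}{99}\right) - \frac{33}{65}\right) = -55 - \left(- \frac{118}{99} - \frac{33}{65}\right) = -55 - - \frac{10937}{6435} = -55 + \frac{10937}{6435} = - \frac{342988}{6435}$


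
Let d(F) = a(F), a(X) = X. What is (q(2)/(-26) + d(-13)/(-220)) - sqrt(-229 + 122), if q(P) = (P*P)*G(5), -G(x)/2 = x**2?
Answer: 22169/2860 - I*sqrt(107) ≈ 7.7514 - 10.344*I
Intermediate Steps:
d(F) = F
G(x) = -2*x**2
q(P) = -50*P**2 (q(P) = (P*P)*(-2*5**2) = P**2*(-2*25) = P**2*(-50) = -50*P**2)
(q(2)/(-26) + d(-13)/(-220)) - sqrt(-229 + 122) = (-50*2**2/(-26) - 13/(-220)) - sqrt(-229 + 122) = (-50*4*(-1/26) - 13*(-1/220)) - sqrt(-107) = (-200*(-1/26) + 13/220) - I*sqrt(107) = (100/13 + 13/220) - I*sqrt(107) = 22169/2860 - I*sqrt(107)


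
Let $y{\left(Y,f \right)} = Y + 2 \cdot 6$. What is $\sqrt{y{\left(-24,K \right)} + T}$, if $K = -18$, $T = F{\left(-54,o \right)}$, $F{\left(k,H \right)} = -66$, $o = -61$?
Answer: $i \sqrt{78} \approx 8.8318 i$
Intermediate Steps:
$T = -66$
$y{\left(Y,f \right)} = 12 + Y$ ($y{\left(Y,f \right)} = Y + 12 = 12 + Y$)
$\sqrt{y{\left(-24,K \right)} + T} = \sqrt{\left(12 - 24\right) - 66} = \sqrt{-12 - 66} = \sqrt{-78} = i \sqrt{78}$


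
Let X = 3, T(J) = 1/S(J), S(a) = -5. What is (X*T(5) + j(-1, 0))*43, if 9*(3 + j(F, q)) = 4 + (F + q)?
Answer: -2107/15 ≈ -140.47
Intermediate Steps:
j(F, q) = -23/9 + F/9 + q/9 (j(F, q) = -3 + (4 + (F + q))/9 = -3 + (4 + F + q)/9 = -3 + (4/9 + F/9 + q/9) = -23/9 + F/9 + q/9)
T(J) = -⅕ (T(J) = 1/(-5) = -⅕)
(X*T(5) + j(-1, 0))*43 = (3*(-⅕) + (-23/9 + (⅑)*(-1) + (⅑)*0))*43 = (-⅗ + (-23/9 - ⅑ + 0))*43 = (-⅗ - 8/3)*43 = -49/15*43 = -2107/15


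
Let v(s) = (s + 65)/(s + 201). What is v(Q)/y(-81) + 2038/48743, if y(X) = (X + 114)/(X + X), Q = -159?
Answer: 41393504/3753211 ≈ 11.029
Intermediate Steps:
y(X) = (114 + X)/(2*X) (y(X) = (114 + X)/((2*X)) = (114 + X)*(1/(2*X)) = (114 + X)/(2*X))
v(s) = (65 + s)/(201 + s)
v(Q)/y(-81) + 2038/48743 = ((65 - 159)/(201 - 159))/(((½)*(114 - 81)/(-81))) + 2038/48743 = (-94/42)/(((½)*(-1/81)*33)) + 2038*(1/48743) = ((1/42)*(-94))/(-11/54) + 2038/48743 = -47/21*(-54/11) + 2038/48743 = 846/77 + 2038/48743 = 41393504/3753211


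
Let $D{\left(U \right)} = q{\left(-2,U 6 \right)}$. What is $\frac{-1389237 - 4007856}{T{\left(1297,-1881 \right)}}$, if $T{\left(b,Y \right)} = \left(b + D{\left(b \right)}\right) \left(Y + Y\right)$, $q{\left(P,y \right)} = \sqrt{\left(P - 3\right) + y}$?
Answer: $\frac{777781069}{699912576} - \frac{599677 \sqrt{7777}}{699912576} \approx 1.0357$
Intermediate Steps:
$q{\left(P,y \right)} = \sqrt{-3 + P + y}$ ($q{\left(P,y \right)} = \sqrt{\left(P - 3\right) + y} = \sqrt{\left(-3 + P\right) + y} = \sqrt{-3 + P + y}$)
$D{\left(U \right)} = \sqrt{-5 + 6 U}$ ($D{\left(U \right)} = \sqrt{-3 - 2 + U 6} = \sqrt{-3 - 2 + 6 U} = \sqrt{-5 + 6 U}$)
$T{\left(b,Y \right)} = 2 Y \left(b + \sqrt{-5 + 6 b}\right)$ ($T{\left(b,Y \right)} = \left(b + \sqrt{-5 + 6 b}\right) \left(Y + Y\right) = \left(b + \sqrt{-5 + 6 b}\right) 2 Y = 2 Y \left(b + \sqrt{-5 + 6 b}\right)$)
$\frac{-1389237 - 4007856}{T{\left(1297,-1881 \right)}} = \frac{-1389237 - 4007856}{2 \left(-1881\right) \left(1297 + \sqrt{-5 + 6 \cdot 1297}\right)} = \frac{-1389237 - 4007856}{2 \left(-1881\right) \left(1297 + \sqrt{-5 + 7782}\right)} = - \frac{5397093}{2 \left(-1881\right) \left(1297 + \sqrt{7777}\right)} = - \frac{5397093}{-4879314 - 3762 \sqrt{7777}}$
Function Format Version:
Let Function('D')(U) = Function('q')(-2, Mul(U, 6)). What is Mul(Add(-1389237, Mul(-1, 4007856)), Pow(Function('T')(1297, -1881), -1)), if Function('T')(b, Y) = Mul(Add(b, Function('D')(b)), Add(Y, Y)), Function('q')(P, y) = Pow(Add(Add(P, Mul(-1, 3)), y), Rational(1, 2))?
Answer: Add(Rational(777781069, 699912576), Mul(Rational(-599677, 699912576), Pow(7777, Rational(1, 2)))) ≈ 1.0357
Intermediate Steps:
Function('q')(P, y) = Pow(Add(-3, P, y), Rational(1, 2)) (Function('q')(P, y) = Pow(Add(Add(P, -3), y), Rational(1, 2)) = Pow(Add(Add(-3, P), y), Rational(1, 2)) = Pow(Add(-3, P, y), Rational(1, 2)))
Function('D')(U) = Pow(Add(-5, Mul(6, U)), Rational(1, 2)) (Function('D')(U) = Pow(Add(-3, -2, Mul(U, 6)), Rational(1, 2)) = Pow(Add(-3, -2, Mul(6, U)), Rational(1, 2)) = Pow(Add(-5, Mul(6, U)), Rational(1, 2)))
Function('T')(b, Y) = Mul(2, Y, Add(b, Pow(Add(-5, Mul(6, b)), Rational(1, 2)))) (Function('T')(b, Y) = Mul(Add(b, Pow(Add(-5, Mul(6, b)), Rational(1, 2))), Add(Y, Y)) = Mul(Add(b, Pow(Add(-5, Mul(6, b)), Rational(1, 2))), Mul(2, Y)) = Mul(2, Y, Add(b, Pow(Add(-5, Mul(6, b)), Rational(1, 2)))))
Mul(Add(-1389237, Mul(-1, 4007856)), Pow(Function('T')(1297, -1881), -1)) = Mul(Add(-1389237, Mul(-1, 4007856)), Pow(Mul(2, -1881, Add(1297, Pow(Add(-5, Mul(6, 1297)), Rational(1, 2)))), -1)) = Mul(Add(-1389237, -4007856), Pow(Mul(2, -1881, Add(1297, Pow(Add(-5, 7782), Rational(1, 2)))), -1)) = Mul(-5397093, Pow(Mul(2, -1881, Add(1297, Pow(7777, Rational(1, 2)))), -1)) = Mul(-5397093, Pow(Add(-4879314, Mul(-3762, Pow(7777, Rational(1, 2)))), -1))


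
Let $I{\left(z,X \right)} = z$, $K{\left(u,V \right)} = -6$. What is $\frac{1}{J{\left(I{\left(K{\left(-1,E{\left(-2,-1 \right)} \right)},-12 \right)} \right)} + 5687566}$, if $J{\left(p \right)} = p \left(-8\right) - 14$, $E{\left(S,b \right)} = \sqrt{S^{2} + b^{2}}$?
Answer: $\frac{1}{5687600} \approx 1.7582 \cdot 10^{-7}$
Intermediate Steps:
$J{\left(p \right)} = -14 - 8 p$ ($J{\left(p \right)} = - 8 p - 14 = -14 - 8 p$)
$\frac{1}{J{\left(I{\left(K{\left(-1,E{\left(-2,-1 \right)} \right)},-12 \right)} \right)} + 5687566} = \frac{1}{\left(-14 - -48\right) + 5687566} = \frac{1}{\left(-14 + 48\right) + 5687566} = \frac{1}{34 + 5687566} = \frac{1}{5687600}$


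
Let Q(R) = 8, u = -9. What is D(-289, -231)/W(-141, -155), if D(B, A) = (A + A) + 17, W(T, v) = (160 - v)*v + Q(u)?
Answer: 445/48817 ≈ 0.0091157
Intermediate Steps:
W(T, v) = 8 + v*(160 - v) (W(T, v) = (160 - v)*v + 8 = v*(160 - v) + 8 = 8 + v*(160 - v))
D(B, A) = 17 + 2*A (D(B, A) = 2*A + 17 = 17 + 2*A)
D(-289, -231)/W(-141, -155) = (17 + 2*(-231))/(8 - 1*(-155)² + 160*(-155)) = (17 - 462)/(8 - 1*24025 - 24800) = -445/(8 - 24025 - 24800) = -445/(-48817) = -445*(-1/48817) = 445/48817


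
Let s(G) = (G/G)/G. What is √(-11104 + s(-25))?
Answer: I*√277601/5 ≈ 105.38*I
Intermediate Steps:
s(G) = 1/G
√(-11104 + s(-25)) = √(-11104 + 1/(-25)) = √(-11104 - 1/25) = √(-277601/25) = I*√277601/5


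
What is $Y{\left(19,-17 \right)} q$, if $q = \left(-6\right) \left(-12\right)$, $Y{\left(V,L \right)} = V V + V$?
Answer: $27360$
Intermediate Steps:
$Y{\left(V,L \right)} = V + V^{2}$ ($Y{\left(V,L \right)} = V^{2} + V = V + V^{2}$)
$q = 72$
$Y{\left(19,-17 \right)} q = 19 \left(1 + 19\right) 72 = 19 \cdot 20 \cdot 72 = 380 \cdot 72 = 27360$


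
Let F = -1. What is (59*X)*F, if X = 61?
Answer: -3599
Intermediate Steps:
(59*X)*F = (59*61)*(-1) = 3599*(-1) = -3599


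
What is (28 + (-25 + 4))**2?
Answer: 49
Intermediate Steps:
(28 + (-25 + 4))**2 = (28 - 21)**2 = 7**2 = 49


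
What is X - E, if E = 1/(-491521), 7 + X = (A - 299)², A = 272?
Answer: 354878163/491521 ≈ 722.00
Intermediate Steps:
X = 722 (X = -7 + (272 - 299)² = -7 + (-27)² = -7 + 729 = 722)
E = -1/491521 ≈ -2.0345e-6
X - E = 722 - 1*(-1/491521) = 722 + 1/491521 = 354878163/491521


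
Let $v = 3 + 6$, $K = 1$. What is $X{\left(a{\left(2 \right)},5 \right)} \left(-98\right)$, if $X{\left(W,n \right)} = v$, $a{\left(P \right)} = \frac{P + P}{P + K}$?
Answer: $-882$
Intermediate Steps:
$a{\left(P \right)} = \frac{2 P}{1 + P}$ ($a{\left(P \right)} = \frac{P + P}{P + 1} = \frac{2 P}{1 + P}$)
$v = 9$
$X{\left(W,n \right)} = 9$
$X{\left(a{\left(2 \right)},5 \right)} \left(-98\right) = 9 \left(-98\right) = -882$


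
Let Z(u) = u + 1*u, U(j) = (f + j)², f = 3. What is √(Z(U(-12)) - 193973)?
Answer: I*√193811 ≈ 440.24*I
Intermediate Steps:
U(j) = (3 + j)²
Z(u) = 2*u (Z(u) = u + u = 2*u)
√(Z(U(-12)) - 193973) = √(2*(3 - 12)² - 193973) = √(2*(-9)² - 193973) = √(2*81 - 193973) = √(162 - 193973) = √(-193811) = I*√193811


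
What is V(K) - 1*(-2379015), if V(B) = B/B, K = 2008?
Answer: 2379016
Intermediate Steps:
V(B) = 1
V(K) - 1*(-2379015) = 1 - 1*(-2379015) = 1 + 2379015 = 2379016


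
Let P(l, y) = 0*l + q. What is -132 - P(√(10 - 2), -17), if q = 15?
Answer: -147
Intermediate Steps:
P(l, y) = 15 (P(l, y) = 0*l + 15 = 0 + 15 = 15)
-132 - P(√(10 - 2), -17) = -132 - 1*15 = -132 - 15 = -147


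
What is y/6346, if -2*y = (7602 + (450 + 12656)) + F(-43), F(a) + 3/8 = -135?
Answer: -164581/101536 ≈ -1.6209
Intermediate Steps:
F(a) = -1083/8 (F(a) = -3/8 - 135 = -1083/8)
y = -164581/16 (y = -((7602 + (450 + 12656)) - 1083/8)/2 = -((7602 + 13106) - 1083/8)/2 = -(20708 - 1083/8)/2 = -1/2*164581/8 = -164581/16 ≈ -10286.)
y/6346 = -164581/16/6346 = -164581/16*1/6346 = -164581/101536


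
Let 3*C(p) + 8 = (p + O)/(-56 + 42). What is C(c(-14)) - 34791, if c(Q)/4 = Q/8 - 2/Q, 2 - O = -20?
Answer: -10229447/294 ≈ -34794.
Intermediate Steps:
O = 22 (O = 2 - 1*(-20) = 2 + 20 = 22)
c(Q) = Q/2 - 8/Q (c(Q) = 4*(Q/8 - 2/Q) = 4*(-2/Q + Q/8) = Q/2 - 8/Q)
C(p) = -67/21 - p/42 (C(p) = -8/3 + ((p + 22)/(-56 + 42))/3 = -8/3 + ((22 + p)/(-14))/3 = -8/3 + ((22 + p)*(-1/14))/3 = -8/3 + (-11/7 - p/14)/3 = -8/3 + (-11/21 - p/42) = -67/21 - p/42)
C(c(-14)) - 34791 = (-67/21 - ((½)*(-14) - 8/(-14))/42) - 34791 = (-67/21 - (-7 - 8*(-1/14))/42) - 34791 = (-67/21 - (-7 + 4/7)/42) - 34791 = (-67/21 - 1/42*(-45/7)) - 34791 = (-67/21 + 15/98) - 34791 = -893/294 - 34791 = -10229447/294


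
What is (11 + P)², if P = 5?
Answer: 256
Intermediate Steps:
(11 + P)² = (11 + 5)² = 16² = 256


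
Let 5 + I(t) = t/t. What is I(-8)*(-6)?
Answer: 24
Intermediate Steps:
I(t) = -4 (I(t) = -5 + t/t = -5 + 1 = -4)
I(-8)*(-6) = -4*(-6) = 24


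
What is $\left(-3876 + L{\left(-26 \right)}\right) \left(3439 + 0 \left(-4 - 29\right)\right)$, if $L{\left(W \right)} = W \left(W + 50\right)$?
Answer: $-15475500$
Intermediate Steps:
$L{\left(W \right)} = W \left(50 + W\right)$
$\left(-3876 + L{\left(-26 \right)}\right) \left(3439 + 0 \left(-4 - 29\right)\right) = \left(-3876 - 26 \left(50 - 26\right)\right) \left(3439 + 0 \left(-4 - 29\right)\right) = \left(-3876 - 624\right) \left(3439 + 0 \left(-33\right)\right) = \left(-3876 - 624\right) \left(3439 + 0\right) = \left(-4500\right) 3439 = -15475500$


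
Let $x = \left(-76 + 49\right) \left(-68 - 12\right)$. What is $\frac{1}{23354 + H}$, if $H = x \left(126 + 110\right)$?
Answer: $\frac{1}{533114} \approx 1.8758 \cdot 10^{-6}$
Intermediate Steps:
$x = 2160$ ($x = \left(-27\right) \left(-80\right) = 2160$)
$H = 509760$ ($H = 2160 \left(126 + 110\right) = 2160 \cdot 236 = 509760$)
$\frac{1}{23354 + H} = \frac{1}{23354 + 509760} = \frac{1}{533114}$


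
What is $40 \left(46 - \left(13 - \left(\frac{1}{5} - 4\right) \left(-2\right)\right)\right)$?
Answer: $1624$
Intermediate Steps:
$40 \left(46 - \left(13 - \left(\frac{1}{5} - 4\right) \left(-2\right)\right)\right) = 40 \left(46 - \frac{27}{5}\right) = 40 \cdot \frac{203}{5} = 1624$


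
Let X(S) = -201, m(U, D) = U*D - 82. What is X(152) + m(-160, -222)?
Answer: 35237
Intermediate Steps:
m(U, D) = -82 + D*U (m(U, D) = D*U - 82 = -82 + D*U)
X(152) + m(-160, -222) = -201 + (-82 - 222*(-160)) = -201 + (-82 + 35520) = -201 + 35438 = 35237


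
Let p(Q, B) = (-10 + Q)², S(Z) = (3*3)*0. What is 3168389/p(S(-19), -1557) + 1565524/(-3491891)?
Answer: 11063512481199/349189100 ≈ 31683.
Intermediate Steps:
S(Z) = 0 (S(Z) = 9*0 = 0)
3168389/p(S(-19), -1557) + 1565524/(-3491891) = 3168389/((-10 + 0)²) + 1565524/(-3491891) = 3168389/((-10)²) + 1565524*(-1/3491891) = 3168389/100 - 1565524/3491891 = 11063512481199/349189100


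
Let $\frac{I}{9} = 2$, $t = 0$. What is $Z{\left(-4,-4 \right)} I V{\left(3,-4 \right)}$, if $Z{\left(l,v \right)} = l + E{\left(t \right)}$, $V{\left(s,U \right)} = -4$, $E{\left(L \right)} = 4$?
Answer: $0$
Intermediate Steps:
$Z{\left(l,v \right)} = 4 + l$ ($Z{\left(l,v \right)} = l + 4 = 4 + l$)
$I = 18$ ($I = 9 \cdot 2 = 18$)
$Z{\left(-4,-4 \right)} I V{\left(3,-4 \right)} = \left(4 - 4\right) 18 \left(-4\right) = 0 \cdot 18 \left(-4\right) = 0 \left(-4\right) = 0$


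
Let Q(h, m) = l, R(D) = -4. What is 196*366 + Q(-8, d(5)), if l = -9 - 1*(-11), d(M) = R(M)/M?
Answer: 71738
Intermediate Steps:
d(M) = -4/M
l = 2 (l = -9 + 11 = 2)
Q(h, m) = 2
196*366 + Q(-8, d(5)) = 196*366 + 2 = 71736 + 2 = 71738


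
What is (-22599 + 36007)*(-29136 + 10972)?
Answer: -243542912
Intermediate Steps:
(-22599 + 36007)*(-29136 + 10972) = 13408*(-18164) = -243542912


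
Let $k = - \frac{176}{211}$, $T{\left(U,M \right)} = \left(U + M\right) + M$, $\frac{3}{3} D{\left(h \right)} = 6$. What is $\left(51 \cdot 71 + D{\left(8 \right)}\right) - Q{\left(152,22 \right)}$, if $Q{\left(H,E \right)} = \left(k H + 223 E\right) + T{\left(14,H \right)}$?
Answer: $- \frac{310215}{211} \approx -1470.2$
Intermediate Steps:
$D{\left(h \right)} = 6$
$T{\left(U,M \right)} = U + 2 M$ ($T{\left(U,M \right)} = \left(M + U\right) + M = U + 2 M$)
$k = - \frac{176}{211}$ ($k = \left(-176\right) \frac{1}{211} = - \frac{176}{211} \approx -0.83412$)
$Q{\left(H,E \right)} = 14 + 223 E + \frac{246 H}{211}$ ($Q{\left(H,E \right)} = \left(- \frac{176 H}{211} + 223 E\right) + \left(14 + 2 H\right) = \left(223 E - \frac{176 H}{211}\right) + \left(14 + 2 H\right) = 14 + 223 E + \frac{246 H}{211}$)
$\left(51 \cdot 71 + D{\left(8 \right)}\right) - Q{\left(152,22 \right)} = \left(51 \cdot 71 + 6\right) - \left(14 + 223 \cdot 22 + \frac{246}{211} \cdot 152\right) = \left(3621 + 6\right) - \left(14 + 4906 + \frac{37392}{211}\right) = 3627 - \frac{1075512}{211} = - \frac{310215}{211}$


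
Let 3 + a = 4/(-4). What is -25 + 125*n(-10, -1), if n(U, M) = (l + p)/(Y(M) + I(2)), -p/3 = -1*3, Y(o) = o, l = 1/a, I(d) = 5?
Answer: 3975/16 ≈ 248.44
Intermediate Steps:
a = -4 (a = -3 + 4/(-4) = -3 + 4*(-1/4) = -3 - 1 = -4)
l = -1/4 (l = 1/(-4) = -1/4 ≈ -0.25000)
p = 9 (p = -(-3)*3 = -3*(-3) = 9)
n(U, M) = 35/(4*(5 + M)) (n(U, M) = (-1/4 + 9)/(M + 5) = 35/(4*(5 + M)))
-25 + 125*n(-10, -1) = -25 + 125*(35/(4*(5 - 1))) = -25 + 125*((35/4)/4) = -25 + 125*((35/4)*(1/4)) = -25 + 125*(35/16) = -25 + 4375/16 = 3975/16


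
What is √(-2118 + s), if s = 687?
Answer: 3*I*√159 ≈ 37.829*I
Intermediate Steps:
√(-2118 + s) = √(-2118 + 687) = √(-1431) = 3*I*√159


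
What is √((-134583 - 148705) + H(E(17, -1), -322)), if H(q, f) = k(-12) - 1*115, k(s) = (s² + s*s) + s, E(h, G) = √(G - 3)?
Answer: I*√283127 ≈ 532.1*I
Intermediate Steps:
E(h, G) = √(-3 + G)
k(s) = s + 2*s² (k(s) = (s² + s²) + s = 2*s² + s = s + 2*s²)
H(q, f) = 161 (H(q, f) = -12*(1 + 2*(-12)) - 1*115 = -12*(1 - 24) - 115 = -12*(-23) - 115 = 276 - 115 = 161)
√((-134583 - 148705) + H(E(17, -1), -322)) = √((-134583 - 148705) + 161) = √(-283288 + 161) = √(-283127) = I*√283127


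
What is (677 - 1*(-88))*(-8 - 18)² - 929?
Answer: 516211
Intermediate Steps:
(677 - 1*(-88))*(-8 - 18)² - 929 = (677 + 88)*(-26)² - 929 = 765*676 - 929 = 517140 - 929 = 516211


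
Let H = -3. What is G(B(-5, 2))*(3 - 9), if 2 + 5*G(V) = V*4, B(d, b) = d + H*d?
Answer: -228/5 ≈ -45.600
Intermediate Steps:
B(d, b) = -2*d (B(d, b) = d - 3*d = -2*d)
G(V) = -⅖ + 4*V/5 (G(V) = -⅖ + (V*4)/5 = -⅖ + (4*V)/5 = -⅖ + 4*V/5)
G(B(-5, 2))*(3 - 9) = (-⅖ + 4*(-2*(-5))/5)*(3 - 9) = (-⅖ + (⅘)*10)*(-6) = (-⅖ + 8)*(-6) = (38/5)*(-6) = -228/5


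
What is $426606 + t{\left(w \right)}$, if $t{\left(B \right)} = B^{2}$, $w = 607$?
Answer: $795055$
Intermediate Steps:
$426606 + t{\left(w \right)} = 426606 + 607^{2} = 426606 + 368449 = 795055$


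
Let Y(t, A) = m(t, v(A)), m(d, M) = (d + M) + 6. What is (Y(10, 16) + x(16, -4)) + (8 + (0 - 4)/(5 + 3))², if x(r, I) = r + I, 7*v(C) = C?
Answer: 2423/28 ≈ 86.536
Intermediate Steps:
v(C) = C/7
m(d, M) = 6 + M + d (m(d, M) = (M + d) + 6 = 6 + M + d)
Y(t, A) = 6 + t + A/7 (Y(t, A) = 6 + A/7 + t = 6 + t + A/7)
x(r, I) = I + r
(Y(10, 16) + x(16, -4)) + (8 + (0 - 4)/(5 + 3))² = ((6 + 10 + (⅐)*16) + (-4 + 16)) + (8 + (0 - 4)/(5 + 3))² = ((6 + 10 + 16/7) + 12) + (8 - 4/8)² = (128/7 + 12) + (8 - 4*⅛)² = 212/7 + (8 - ½)² = 212/7 + (15/2)² = 212/7 + 225/4 = 2423/28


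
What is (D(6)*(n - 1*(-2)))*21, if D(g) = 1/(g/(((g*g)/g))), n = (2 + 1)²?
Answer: 231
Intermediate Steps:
n = 9 (n = 3² = 9)
D(g) = 1 (D(g) = 1/(g/((g²/g))) = 1/(g/g) = 1/1 = 1)
(D(6)*(n - 1*(-2)))*21 = (1*(9 - 1*(-2)))*21 = (1*(9 + 2))*21 = (1*11)*21 = 11*21 = 231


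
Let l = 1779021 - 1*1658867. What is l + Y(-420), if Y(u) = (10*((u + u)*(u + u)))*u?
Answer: -2963399846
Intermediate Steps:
l = 120154 (l = 1779021 - 1658867 = 120154)
Y(u) = 40*u³ (Y(u) = (10*((2*u)*(2*u)))*u = (10*(4*u²))*u = (40*u²)*u = 40*u³)
l + Y(-420) = 120154 + 40*(-420)³ = 120154 + 40*(-74088000) = 120154 - 2963520000 = -2963399846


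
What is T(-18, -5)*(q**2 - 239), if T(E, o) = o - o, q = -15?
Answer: 0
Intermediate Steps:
T(E, o) = 0
T(-18, -5)*(q**2 - 239) = 0*((-15)**2 - 239) = 0*(225 - 239) = 0*(-14) = 0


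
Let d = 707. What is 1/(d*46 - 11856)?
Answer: 1/20666 ≈ 4.8389e-5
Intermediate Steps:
1/(d*46 - 11856) = 1/(707*46 - 11856) = 1/(32522 - 11856) = 1/20666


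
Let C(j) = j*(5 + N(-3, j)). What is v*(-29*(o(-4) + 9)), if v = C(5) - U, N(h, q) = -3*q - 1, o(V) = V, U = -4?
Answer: 7395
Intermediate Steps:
N(h, q) = -1 - 3*q
C(j) = j*(4 - 3*j) (C(j) = j*(5 + (-1 - 3*j)) = j*(4 - 3*j))
v = -51 (v = 5*(4 - 3*5) - 1*(-4) = 5*(4 - 15) + 4 = 5*(-11) + 4 = -55 + 4 = -51)
v*(-29*(o(-4) + 9)) = -(-1479)*(-4 + 9) = -(-1479)*5 = -51*(-145) = 7395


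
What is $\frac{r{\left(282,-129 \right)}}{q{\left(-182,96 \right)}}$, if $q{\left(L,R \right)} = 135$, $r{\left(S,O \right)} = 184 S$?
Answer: $\frac{17296}{45} \approx 384.36$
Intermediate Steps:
$\frac{r{\left(282,-129 \right)}}{q{\left(-182,96 \right)}} = \frac{184 \cdot 282}{135} = 51888 \cdot \frac{1}{135} = \frac{17296}{45}$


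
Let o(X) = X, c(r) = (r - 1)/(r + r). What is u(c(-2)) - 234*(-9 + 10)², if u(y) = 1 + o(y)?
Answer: -929/4 ≈ -232.25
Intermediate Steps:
c(r) = (-1 + r)/(2*r) (c(r) = (-1 + r)/((2*r)) = (-1 + r)*(1/(2*r)) = (-1 + r)/(2*r))
u(y) = 1 + y
u(c(-2)) - 234*(-9 + 10)² = (1 + (½)*(-1 - 2)/(-2)) - 234*(-9 + 10)² = (1 + (½)*(-½)*(-3)) - 234*1² = (1 + ¾) - 234*1 = 7/4 - 234 = -929/4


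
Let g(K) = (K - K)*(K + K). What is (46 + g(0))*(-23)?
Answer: -1058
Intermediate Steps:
g(K) = 0 (g(K) = 0*(2*K) = 0)
(46 + g(0))*(-23) = (46 + 0)*(-23) = 46*(-23) = -1058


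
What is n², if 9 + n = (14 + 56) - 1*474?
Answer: 170569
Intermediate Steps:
n = -413 (n = -9 + ((14 + 56) - 1*474) = -9 + (70 - 474) = -9 - 404 = -413)
n² = (-413)² = 170569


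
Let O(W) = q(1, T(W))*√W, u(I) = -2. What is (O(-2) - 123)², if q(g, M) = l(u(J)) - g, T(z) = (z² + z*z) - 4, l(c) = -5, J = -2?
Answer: 15057 + 1476*I*√2 ≈ 15057.0 + 2087.4*I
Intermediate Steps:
T(z) = -4 + 2*z² (T(z) = (z² + z²) - 4 = 2*z² - 4 = -4 + 2*z²)
q(g, M) = -5 - g
O(W) = -6*√W (O(W) = (-5 - 1*1)*√W = (-5 - 1)*√W = -6*√W)
(O(-2) - 123)² = (-6*I*√2 - 123)² = (-123 - 6*I*√2)²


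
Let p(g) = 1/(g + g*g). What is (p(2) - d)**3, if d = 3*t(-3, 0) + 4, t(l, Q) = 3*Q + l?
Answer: 29791/216 ≈ 137.92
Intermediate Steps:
t(l, Q) = l + 3*Q
p(g) = 1/(g + g**2)
d = -5 (d = 3*(-3 + 3*0) + 4 = 3*(-3 + 0) + 4 = 3*(-3) + 4 = -9 + 4 = -5)
(p(2) - d)**3 = (1/(2*(1 + 2)) - 1*(-5))**3 = ((1/2)/3 + 5)**3 = ((1/2)*(1/3) + 5)**3 = (1/6 + 5)**3 = (31/6)**3 = 29791/216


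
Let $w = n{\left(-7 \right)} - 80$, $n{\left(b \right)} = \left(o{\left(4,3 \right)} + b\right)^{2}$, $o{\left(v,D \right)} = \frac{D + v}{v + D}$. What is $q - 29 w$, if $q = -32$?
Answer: $1244$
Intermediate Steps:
$o{\left(v,D \right)} = 1$ ($o{\left(v,D \right)} = \frac{D + v}{D + v} = 1$)
$n{\left(b \right)} = \left(1 + b\right)^{2}$
$w = -44$ ($w = \left(1 - 7\right)^{2} - 80 = \left(-6\right)^{2} - 80 = 36 - 80 = -44$)
$q - 29 w = -32 - -1276 = -32 + 1276 = 1244$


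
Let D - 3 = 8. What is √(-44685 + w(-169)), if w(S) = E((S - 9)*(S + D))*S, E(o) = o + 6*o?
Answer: I*√33315377 ≈ 5771.9*I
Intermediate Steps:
D = 11 (D = 3 + 8 = 11)
E(o) = 7*o
w(S) = 7*S*(-9 + S)*(11 + S) (w(S) = (7*((S - 9)*(S + 11)))*S = (7*((-9 + S)*(11 + S)))*S = (7*(-9 + S)*(11 + S))*S = 7*S*(-9 + S)*(11 + S))
√(-44685 + w(-169)) = √(-44685 + 7*(-169)*(-99 + (-169)² + 2*(-169))) = √(-44685 + 7*(-169)*(-99 + 28561 - 338)) = √(-44685 + 7*(-169)*28124) = √(-44685 - 33270692) = √(-33315377) = I*√33315377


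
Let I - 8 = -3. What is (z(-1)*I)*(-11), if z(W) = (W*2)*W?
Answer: -110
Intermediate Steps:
z(W) = 2*W**2 (z(W) = (2*W)*W = 2*W**2)
I = 5 (I = 8 - 3 = 5)
(z(-1)*I)*(-11) = ((2*(-1)**2)*5)*(-11) = ((2*1)*5)*(-11) = (2*5)*(-11) = 10*(-11) = -110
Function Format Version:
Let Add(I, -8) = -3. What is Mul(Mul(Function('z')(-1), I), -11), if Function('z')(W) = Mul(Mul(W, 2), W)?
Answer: -110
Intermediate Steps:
Function('z')(W) = Mul(2, Pow(W, 2)) (Function('z')(W) = Mul(Mul(2, W), W) = Mul(2, Pow(W, 2)))
I = 5 (I = Add(8, -3) = 5)
Mul(Mul(Function('z')(-1), I), -11) = Mul(Mul(Mul(2, Pow(-1, 2)), 5), -11) = Mul(Mul(Mul(2, 1), 5), -11) = Mul(Mul(2, 5), -11) = Mul(10, -11) = -110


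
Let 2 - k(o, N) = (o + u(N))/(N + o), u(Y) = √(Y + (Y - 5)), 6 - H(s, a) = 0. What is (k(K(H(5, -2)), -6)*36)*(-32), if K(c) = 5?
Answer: -8064 - 1152*I*√17 ≈ -8064.0 - 4749.8*I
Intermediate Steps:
H(s, a) = 6 (H(s, a) = 6 - 1*0 = 6 + 0 = 6)
u(Y) = √(-5 + 2*Y) (u(Y) = √(Y + (-5 + Y)) = √(-5 + 2*Y))
k(o, N) = 2 - (o + √(-5 + 2*N))/(N + o)
(k(K(H(5, -2)), -6)*36)*(-32) = (((5 - √(-5 + 2*(-6)) + 2*(-6))/(-6 + 5))*36)*(-32) = (((5 - √(-5 - 12) - 12)/(-1))*36)*(-32) = (-(5 - √(-17) - 12)*36)*(-32) = (-(5 - I*√17 - 12)*36)*(-32) = (-(-7 - I*√17)*36)*(-32) = ((7 + I*√17)*36)*(-32) = (252 + 36*I*√17)*(-32) = -8064 - 1152*I*√17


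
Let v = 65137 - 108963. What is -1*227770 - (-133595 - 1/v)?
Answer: -4127313551/43826 ≈ -94175.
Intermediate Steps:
v = -43826
-1*227770 - (-133595 - 1/v) = -1*227770 - (-133595 - 1/(-43826)) = -227770 - (-133595 - 1*(-1/43826)) = -227770 - (-133595 + 1/43826) = -227770 - 1*(-5854934469/43826) = -227770 + 5854934469/43826 = -4127313551/43826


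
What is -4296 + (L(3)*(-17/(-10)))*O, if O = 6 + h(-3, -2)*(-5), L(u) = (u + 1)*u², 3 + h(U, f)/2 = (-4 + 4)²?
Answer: -10464/5 ≈ -2092.8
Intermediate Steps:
h(U, f) = -6 (h(U, f) = -6 + 2*(-4 + 4)² = -6 + 2*0² = -6 + 2*0 = -6 + 0 = -6)
L(u) = u²*(1 + u) (L(u) = (1 + u)*u² = u²*(1 + u))
O = 36 (O = 6 - 6*(-5) = 6 + 30 = 36)
-4296 + (L(3)*(-17/(-10)))*O = -4296 + ((3²*(1 + 3))*(-17/(-10)))*36 = -4296 + ((9*4)*(-17*(-⅒)))*36 = -4296 + (36*(17/10))*36 = -4296 + (306/5)*36 = -4296 + 11016/5 = -10464/5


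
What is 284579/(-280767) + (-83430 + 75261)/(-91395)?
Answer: -2635056898/2851188885 ≈ -0.92420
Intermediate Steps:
284579/(-280767) + (-83430 + 75261)/(-91395) = 284579*(-1/280767) - 8169*(-1/91395) = -284579/280767 + 2723/30465 = -2635056898/2851188885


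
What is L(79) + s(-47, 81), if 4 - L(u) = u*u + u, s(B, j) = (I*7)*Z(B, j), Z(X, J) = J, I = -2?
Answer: -7450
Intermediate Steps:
s(B, j) = -14*j (s(B, j) = (-2*7)*j = -14*j)
L(u) = 4 - u - u² (L(u) = 4 - (u*u + u) = 4 - (u² + u) = 4 - (u + u²) = 4 + (-u - u²) = 4 - u - u²)
L(79) + s(-47, 81) = (4 - 1*79 - 1*79²) - 14*81 = (4 - 79 - 1*6241) - 1134 = (4 - 79 - 6241) - 1134 = -6316 - 1134 = -7450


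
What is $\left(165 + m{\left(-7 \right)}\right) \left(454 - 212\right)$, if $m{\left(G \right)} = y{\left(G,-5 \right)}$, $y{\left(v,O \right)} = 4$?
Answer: $40898$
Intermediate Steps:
$m{\left(G \right)} = 4$
$\left(165 + m{\left(-7 \right)}\right) \left(454 - 212\right) = \left(165 + 4\right) \left(454 - 212\right) = 169 \cdot 242 = 40898$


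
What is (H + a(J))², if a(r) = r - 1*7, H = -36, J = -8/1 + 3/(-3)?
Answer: 2704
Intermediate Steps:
J = -9 (J = -8*1 + 3*(-⅓) = -8 - 1 = -9)
a(r) = -7 + r (a(r) = r - 7 = -7 + r)
(H + a(J))² = (-36 + (-7 - 9))² = (-36 - 16)² = (-52)² = 2704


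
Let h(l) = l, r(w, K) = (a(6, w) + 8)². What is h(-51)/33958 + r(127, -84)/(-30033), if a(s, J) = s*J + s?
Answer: -20450224291/1019860614 ≈ -20.052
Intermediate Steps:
a(s, J) = s + J*s (a(s, J) = J*s + s = s + J*s)
r(w, K) = (14 + 6*w)² (r(w, K) = (6*(1 + w) + 8)² = ((6 + 6*w) + 8)² = (14 + 6*w)²)
h(-51)/33958 + r(127, -84)/(-30033) = -51/33958 + (4*(7 + 3*127)²)/(-30033) = -51*1/33958 + (4*(7 + 381)²)*(-1/30033) = -51/33958 + (4*388²)*(-1/30033) = -51/33958 + (4*150544)*(-1/30033) = -51/33958 + 602176*(-1/30033) = -51/33958 - 602176/30033 = -20450224291/1019860614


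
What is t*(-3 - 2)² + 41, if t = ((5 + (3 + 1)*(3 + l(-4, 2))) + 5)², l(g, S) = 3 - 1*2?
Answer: 16941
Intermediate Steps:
l(g, S) = 1 (l(g, S) = 3 - 2 = 1)
t = 676 (t = ((5 + (3 + 1)*(3 + 1)) + 5)² = ((5 + 4*4) + 5)² = ((5 + 16) + 5)² = (21 + 5)² = 26² = 676)
t*(-3 - 2)² + 41 = 676*(-3 - 2)² + 41 = 676*(-5)² + 41 = 676*25 + 41 = 16900 + 41 = 16941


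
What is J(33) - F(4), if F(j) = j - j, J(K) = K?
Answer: 33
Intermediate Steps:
F(j) = 0
J(33) - F(4) = 33 - 1*0 = 33 + 0 = 33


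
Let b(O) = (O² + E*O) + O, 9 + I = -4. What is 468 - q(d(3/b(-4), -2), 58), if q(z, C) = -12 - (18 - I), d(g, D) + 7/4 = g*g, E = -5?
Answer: 511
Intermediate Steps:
I = -13 (I = -9 - 4 = -13)
b(O) = O² - 4*O (b(O) = (O² - 5*O) + O = O² - 4*O)
d(g, D) = -7/4 + g² (d(g, D) = -7/4 + g*g = -7/4 + g²)
q(z, C) = -43 (q(z, C) = -12 - (18 - 1*(-13)) = -12 - (18 + 13) = -12 - 1*31 = -12 - 31 = -43)
468 - q(d(3/b(-4), -2), 58) = 468 - 1*(-43) = 468 + 43 = 511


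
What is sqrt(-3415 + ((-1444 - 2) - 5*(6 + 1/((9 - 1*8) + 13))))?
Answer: 47*I*sqrt(434)/14 ≈ 69.938*I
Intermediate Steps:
sqrt(-3415 + ((-1444 - 2) - 5*(6 + 1/((9 - 1*8) + 13)))) = sqrt(-3415 + (-1446 - 5*(6 + 1/((9 - 8) + 13)))) = sqrt(-3415 + (-1446 - 5*(6 + 1/(1 + 13)))) = sqrt(-3415 + (-1446 - 5*(6 + 1/14))) = sqrt(-3415 + (-1446 - 5*85/14)) = sqrt(-3415 + (-1446 - 425/14)) = sqrt(-3415 - 20669/14) = sqrt(-68479/14) = 47*I*sqrt(434)/14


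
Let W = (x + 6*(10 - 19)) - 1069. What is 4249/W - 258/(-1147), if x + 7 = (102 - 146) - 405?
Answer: -4466221/1811113 ≈ -2.4660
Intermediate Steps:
x = -456 (x = -7 + ((102 - 146) - 405) = -7 + (-44 - 405) = -7 - 449 = -456)
W = -1579 (W = (-456 + 6*(10 - 19)) - 1069 = (-456 + 6*(-9)) - 1069 = (-456 - 54) - 1069 = -510 - 1069 = -1579)
4249/W - 258/(-1147) = 4249/(-1579) - 258/(-1147) = 4249*(-1/1579) - 258*(-1/1147) = -4249/1579 + 258/1147 = -4466221/1811113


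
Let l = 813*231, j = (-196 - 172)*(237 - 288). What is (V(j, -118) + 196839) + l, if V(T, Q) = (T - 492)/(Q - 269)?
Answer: 49612726/129 ≈ 3.8460e+5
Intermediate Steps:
j = 18768 (j = -368*(-51) = 18768)
l = 187803
V(T, Q) = (-492 + T)/(-269 + Q)
(V(j, -118) + 196839) + l = ((-492 + 18768)/(-269 - 118) + 196839) + 187803 = (18276/(-387) + 196839) + 187803 = (-1/387*18276 + 196839) + 187803 = (-6092/129 + 196839) + 187803 = 25386139/129 + 187803 = 49612726/129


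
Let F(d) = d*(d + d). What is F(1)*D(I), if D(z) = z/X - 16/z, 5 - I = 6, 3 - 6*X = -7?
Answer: 154/5 ≈ 30.800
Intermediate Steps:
X = 5/3 (X = 1/2 - 1/6*(-7) = 1/2 + 7/6 = 5/3 ≈ 1.6667)
I = -1 (I = 5 - 1*6 = 5 - 6 = -1)
D(z) = -16/z + 3*z/5 (D(z) = z/(5/3) - 16/z = z*(3/5) - 16/z = 3*z/5 - 16/z = -16/z + 3*z/5)
F(d) = 2*d**2 (F(d) = d*(2*d) = 2*d**2)
F(1)*D(I) = (2*1**2)*(-16/(-1) + (3/5)*(-1)) = (2*1)*(-16*(-1) - 3/5) = 2*(16 - 3/5) = 2*(77/5) = 154/5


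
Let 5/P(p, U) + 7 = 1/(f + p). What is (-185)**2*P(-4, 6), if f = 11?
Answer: -1197875/48 ≈ -24956.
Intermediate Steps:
P(p, U) = 5/(-7 + 1/(11 + p))
(-185)**2*P(-4, 6) = (-185)**2*(5*(-11 - 1*(-4))/(76 + 7*(-4))) = 34225*(5*(-11 + 4)/(76 - 28)) = 34225*(5*(-7)/48) = 34225*(5*(1/48)*(-7)) = 34225*(-35/48) = -1197875/48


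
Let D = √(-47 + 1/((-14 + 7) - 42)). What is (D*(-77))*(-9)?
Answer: 4752*I ≈ 4752.0*I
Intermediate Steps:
D = 48*I/7 (D = √(-47 + 1/(-7 - 42)) = √(-47 + 1/(-49)) = √(-47 - 1/49) = √(-2304/49) = 48*I/7 ≈ 6.8571*I)
(D*(-77))*(-9) = ((48*I/7)*(-77))*(-9) = -528*I*(-9) = 4752*I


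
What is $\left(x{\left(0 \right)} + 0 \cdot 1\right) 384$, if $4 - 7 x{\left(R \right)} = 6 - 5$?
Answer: $\frac{1152}{7} \approx 164.57$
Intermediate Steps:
$x{\left(R \right)} = \frac{3}{7}$ ($x{\left(R \right)} = \frac{4}{7} - \frac{6 - 5}{7} = \frac{4}{7} - \frac{1}{7} = \frac{3}{7}$)
$\left(x{\left(0 \right)} + 0 \cdot 1\right) 384 = \left(\frac{3}{7} + 0 \cdot 1\right) 384 = \left(\frac{3}{7} + 0\right) 384 = \frac{3}{7} \cdot 384 = \frac{1152}{7}$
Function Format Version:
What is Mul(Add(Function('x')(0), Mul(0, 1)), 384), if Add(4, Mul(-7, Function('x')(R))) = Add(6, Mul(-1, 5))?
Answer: Rational(1152, 7) ≈ 164.57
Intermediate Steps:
Function('x')(R) = Rational(3, 7) (Function('x')(R) = Add(Rational(4, 7), Mul(Rational(-1, 7), Add(6, Mul(-1, 5)))) = Add(Rational(4, 7), Mul(Rational(-1, 7), Add(6, -5))) = Add(Rational(4, 7), Mul(Rational(-1, 7), 1)) = Add(Rational(4, 7), Rational(-1, 7)) = Rational(3, 7))
Mul(Add(Function('x')(0), Mul(0, 1)), 384) = Mul(Add(Rational(3, 7), Mul(0, 1)), 384) = Mul(Add(Rational(3, 7), 0), 384) = Mul(Rational(3, 7), 384) = Rational(1152, 7)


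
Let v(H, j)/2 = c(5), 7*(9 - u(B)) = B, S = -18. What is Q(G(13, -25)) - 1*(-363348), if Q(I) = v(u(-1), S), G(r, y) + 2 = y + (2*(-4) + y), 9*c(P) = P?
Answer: 3270142/9 ≈ 3.6335e+5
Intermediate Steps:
c(P) = P/9
u(B) = 9 - B/7
G(r, y) = -10 + 2*y (G(r, y) = -2 + (y + (2*(-4) + y)) = -2 + (y + (-8 + y)) = -2 + (-8 + 2*y) = -10 + 2*y)
v(H, j) = 10/9 (v(H, j) = 2*((⅑)*5) = 2*(5/9) = 10/9)
Q(I) = 10/9
Q(G(13, -25)) - 1*(-363348) = 10/9 - 1*(-363348) = 10/9 + 363348 = 3270142/9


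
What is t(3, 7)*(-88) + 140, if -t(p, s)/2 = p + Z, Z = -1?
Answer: 492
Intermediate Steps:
t(p, s) = 2 - 2*p (t(p, s) = -2*(p - 1) = -2*(-1 + p) = 2 - 2*p)
t(3, 7)*(-88) + 140 = (2 - 2*3)*(-88) + 140 = (2 - 6)*(-88) + 140 = -4*(-88) + 140 = 352 + 140 = 492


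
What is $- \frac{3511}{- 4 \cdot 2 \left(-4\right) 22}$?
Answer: $- \frac{3511}{704} \approx -4.9872$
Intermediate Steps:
$- \frac{3511}{- 4 \cdot 2 \left(-4\right) 22} = - \frac{3511}{\left(-4\right) \left(-8\right) 22} = - \frac{3511}{32 \cdot 22} = - \frac{3511}{704}$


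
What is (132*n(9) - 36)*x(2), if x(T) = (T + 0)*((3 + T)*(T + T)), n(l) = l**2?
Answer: 426240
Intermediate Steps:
x(T) = 2*T**2*(3 + T) (x(T) = T*((3 + T)*(2*T)) = T*(2*T*(3 + T)) = 2*T**2*(3 + T))
(132*n(9) - 36)*x(2) = (132*9**2 - 36)*(2*2**2*(3 + 2)) = (132*81 - 36)*(2*4*5) = (10692 - 36)*40 = 10656*40 = 426240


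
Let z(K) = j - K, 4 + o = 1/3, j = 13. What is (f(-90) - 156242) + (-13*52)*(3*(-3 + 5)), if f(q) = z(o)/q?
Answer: -4328051/27 ≈ -1.6030e+5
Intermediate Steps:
o = -11/3 (o = -4 + 1/3 = -11/3 ≈ -3.6667)
z(K) = 13 - K
f(q) = 50/(3*q) (f(q) = (13 - 1*(-11/3))/q = (13 + 11/3)/q = 50/(3*q))
(f(-90) - 156242) + (-13*52)*(3*(-3 + 5)) = ((50/3)/(-90) - 156242) + (-13*52)*(3*(-3 + 5)) = ((50/3)*(-1/90) - 156242) - 2028*2 = (-5/27 - 156242) - 676*6 = -4218539/27 - 4056 = -4328051/27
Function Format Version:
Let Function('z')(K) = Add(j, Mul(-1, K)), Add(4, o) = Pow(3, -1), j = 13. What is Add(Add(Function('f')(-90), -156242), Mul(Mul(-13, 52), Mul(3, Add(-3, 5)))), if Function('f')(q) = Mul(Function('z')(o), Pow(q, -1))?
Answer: Rational(-4328051, 27) ≈ -1.6030e+5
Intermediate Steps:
o = Rational(-11, 3) (o = Add(-4, Pow(3, -1)) = Add(-4, Rational(1, 3)) = Rational(-11, 3) ≈ -3.6667)
Function('z')(K) = Add(13, Mul(-1, K))
Function('f')(q) = Mul(Rational(50, 3), Pow(q, -1)) (Function('f')(q) = Mul(Add(13, Mul(-1, Rational(-11, 3))), Pow(q, -1)) = Mul(Add(13, Rational(11, 3)), Pow(q, -1)) = Mul(Rational(50, 3), Pow(q, -1)))
Add(Add(Function('f')(-90), -156242), Mul(Mul(-13, 52), Mul(3, Add(-3, 5)))) = Add(Add(Mul(Rational(50, 3), Pow(-90, -1)), -156242), Mul(Mul(-13, 52), Mul(3, Add(-3, 5)))) = Add(Add(Mul(Rational(50, 3), Rational(-1, 90)), -156242), Mul(-676, Mul(3, 2))) = Add(Add(Rational(-5, 27), -156242), Mul(-676, 6)) = Add(Rational(-4218539, 27), -4056) = Rational(-4328051, 27)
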